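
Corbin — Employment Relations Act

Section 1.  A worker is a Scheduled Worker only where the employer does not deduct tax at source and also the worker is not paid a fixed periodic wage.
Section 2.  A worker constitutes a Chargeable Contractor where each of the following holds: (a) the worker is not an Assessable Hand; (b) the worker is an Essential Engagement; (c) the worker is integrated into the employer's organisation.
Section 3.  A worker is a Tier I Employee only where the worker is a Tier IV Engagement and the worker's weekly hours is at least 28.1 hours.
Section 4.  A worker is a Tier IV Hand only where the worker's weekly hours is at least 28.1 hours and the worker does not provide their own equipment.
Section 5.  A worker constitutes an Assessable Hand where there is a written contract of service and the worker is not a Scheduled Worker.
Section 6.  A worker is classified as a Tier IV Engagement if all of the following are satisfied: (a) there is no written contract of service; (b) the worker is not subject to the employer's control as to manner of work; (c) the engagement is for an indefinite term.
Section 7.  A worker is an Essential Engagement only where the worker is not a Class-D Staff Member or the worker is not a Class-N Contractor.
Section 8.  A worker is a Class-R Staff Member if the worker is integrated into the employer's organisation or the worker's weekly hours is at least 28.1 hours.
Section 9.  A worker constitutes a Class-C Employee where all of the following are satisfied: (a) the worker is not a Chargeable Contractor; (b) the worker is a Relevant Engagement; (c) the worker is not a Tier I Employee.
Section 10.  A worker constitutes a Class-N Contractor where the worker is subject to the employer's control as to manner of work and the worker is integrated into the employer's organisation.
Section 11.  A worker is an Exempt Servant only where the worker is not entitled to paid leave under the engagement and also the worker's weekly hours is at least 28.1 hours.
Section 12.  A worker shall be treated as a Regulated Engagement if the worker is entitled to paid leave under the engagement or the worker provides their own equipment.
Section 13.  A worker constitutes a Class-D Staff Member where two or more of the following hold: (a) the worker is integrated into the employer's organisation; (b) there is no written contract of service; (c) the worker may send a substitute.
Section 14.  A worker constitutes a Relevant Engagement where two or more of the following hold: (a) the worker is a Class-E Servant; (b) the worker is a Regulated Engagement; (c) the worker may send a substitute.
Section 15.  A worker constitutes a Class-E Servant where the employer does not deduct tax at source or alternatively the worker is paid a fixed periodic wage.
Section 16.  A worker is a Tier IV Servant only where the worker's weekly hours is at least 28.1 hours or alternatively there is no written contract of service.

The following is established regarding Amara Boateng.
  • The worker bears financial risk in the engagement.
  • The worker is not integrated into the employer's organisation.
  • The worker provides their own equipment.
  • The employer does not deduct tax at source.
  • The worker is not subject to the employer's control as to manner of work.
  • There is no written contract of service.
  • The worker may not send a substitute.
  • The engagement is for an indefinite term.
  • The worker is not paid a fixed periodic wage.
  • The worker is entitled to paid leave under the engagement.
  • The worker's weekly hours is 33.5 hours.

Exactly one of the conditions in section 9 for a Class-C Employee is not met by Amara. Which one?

Tier I Employee

Under section 1: the employer does not deduct tax at source? yes; and the worker is not paid a fixed periodic wage? yes. So the worker is a Scheduled Worker.
Under section 5: there is a written contract of service? no; and not a Scheduled Worker (section 1)? no. So the worker is not an Assessable Hand.
Under section 13: the worker is integrated into the employer's organisation? no; there is no written contract of service? yes; the worker may send a substitute? no — 1 of 3 hold (need ≥2) → not satisfied.
Under section 10: the worker is subject to the employer's control as to manner of work? no; and the worker is integrated into the employer's organisation? no. So the worker is not a Class-N Contractor.
Under section 7: not a Class-D Staff Member (section 13)? yes; or not a Class-N Contractor (section 10)? yes. So the worker is an Essential Engagement.
Under section 2: not an Assessable Hand (section 5)? yes; and Essential Engagement (section 7)? yes; and the worker is integrated into the employer's organisation? no. So the worker is not a Chargeable Contractor.
Under section 15: the employer does not deduct tax at source? yes; or the worker is paid a fixed periodic wage? no. So the worker is a Class-E Servant.
Under section 12: the worker is entitled to paid leave under the engagement? yes; or the worker provides their own equipment? yes. So the worker is a Regulated Engagement.
Under section 14: Class-E Servant (section 15)? yes; Regulated Engagement (section 12)? yes; the worker may send a substitute? no — 2 of 3 hold (need ≥2) → satisfied.
Under section 6: there is no written contract of service? yes; and the worker is not subject to the employer's control as to manner of work? yes; and the engagement is for an indefinite term? yes. So the worker is a Tier IV Engagement.
Under section 3: Tier IV Engagement (section 6)? yes; and worker's weekly hours: 33.5 hours ≥ 28.1 hours? yes. So the worker is a Tier I Employee.
Under section 9: not a Chargeable Contractor (section 2)? yes; and Relevant Engagement (section 14)? yes; and not a Tier I Employee (section 3)? no. So the worker is not a Class-C Employee.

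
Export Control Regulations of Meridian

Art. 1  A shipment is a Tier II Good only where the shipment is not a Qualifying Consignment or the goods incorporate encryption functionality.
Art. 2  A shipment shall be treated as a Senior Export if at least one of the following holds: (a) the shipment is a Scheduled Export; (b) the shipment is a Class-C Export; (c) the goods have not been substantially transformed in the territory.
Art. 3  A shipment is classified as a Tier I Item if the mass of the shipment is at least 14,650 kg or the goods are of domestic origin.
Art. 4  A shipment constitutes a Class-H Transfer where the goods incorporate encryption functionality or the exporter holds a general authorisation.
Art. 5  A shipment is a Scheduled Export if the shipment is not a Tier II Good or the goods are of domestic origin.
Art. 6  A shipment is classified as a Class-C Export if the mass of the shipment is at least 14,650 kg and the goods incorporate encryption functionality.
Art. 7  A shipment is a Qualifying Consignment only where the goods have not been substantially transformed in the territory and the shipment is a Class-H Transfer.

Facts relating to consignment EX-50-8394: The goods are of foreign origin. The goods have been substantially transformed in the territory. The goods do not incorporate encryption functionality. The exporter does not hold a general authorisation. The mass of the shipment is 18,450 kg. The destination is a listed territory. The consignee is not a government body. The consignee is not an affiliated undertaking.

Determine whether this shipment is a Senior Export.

No

Under article 4: the goods incorporate encryption functionality? no; or the exporter holds a general authorisation? no. So the shipment is not a Class-H Transfer.
Under article 7: the goods have not been substantially transformed in the territory? no; and Class-H Transfer (article 4)? no. So the shipment is not a Qualifying Consignment.
Under article 1: not a Qualifying Consignment (article 7)? yes; or the goods incorporate encryption functionality? no. So the shipment is a Tier II Good.
Under article 5: not a Tier II Good (article 1)? no; or the goods are of domestic origin? no. So the shipment is not a Scheduled Export.
Under article 6: mass of the shipment: 18,450 kg ≥ 14,650 kg? yes; and the goods incorporate encryption functionality? no. So the shipment is not a Class-C Export.
Under article 2: Scheduled Export (article 5)? no; or Class-C Export (article 6)? no; or the goods have not been substantially transformed in the territory? no. So the shipment is not a Senior Export.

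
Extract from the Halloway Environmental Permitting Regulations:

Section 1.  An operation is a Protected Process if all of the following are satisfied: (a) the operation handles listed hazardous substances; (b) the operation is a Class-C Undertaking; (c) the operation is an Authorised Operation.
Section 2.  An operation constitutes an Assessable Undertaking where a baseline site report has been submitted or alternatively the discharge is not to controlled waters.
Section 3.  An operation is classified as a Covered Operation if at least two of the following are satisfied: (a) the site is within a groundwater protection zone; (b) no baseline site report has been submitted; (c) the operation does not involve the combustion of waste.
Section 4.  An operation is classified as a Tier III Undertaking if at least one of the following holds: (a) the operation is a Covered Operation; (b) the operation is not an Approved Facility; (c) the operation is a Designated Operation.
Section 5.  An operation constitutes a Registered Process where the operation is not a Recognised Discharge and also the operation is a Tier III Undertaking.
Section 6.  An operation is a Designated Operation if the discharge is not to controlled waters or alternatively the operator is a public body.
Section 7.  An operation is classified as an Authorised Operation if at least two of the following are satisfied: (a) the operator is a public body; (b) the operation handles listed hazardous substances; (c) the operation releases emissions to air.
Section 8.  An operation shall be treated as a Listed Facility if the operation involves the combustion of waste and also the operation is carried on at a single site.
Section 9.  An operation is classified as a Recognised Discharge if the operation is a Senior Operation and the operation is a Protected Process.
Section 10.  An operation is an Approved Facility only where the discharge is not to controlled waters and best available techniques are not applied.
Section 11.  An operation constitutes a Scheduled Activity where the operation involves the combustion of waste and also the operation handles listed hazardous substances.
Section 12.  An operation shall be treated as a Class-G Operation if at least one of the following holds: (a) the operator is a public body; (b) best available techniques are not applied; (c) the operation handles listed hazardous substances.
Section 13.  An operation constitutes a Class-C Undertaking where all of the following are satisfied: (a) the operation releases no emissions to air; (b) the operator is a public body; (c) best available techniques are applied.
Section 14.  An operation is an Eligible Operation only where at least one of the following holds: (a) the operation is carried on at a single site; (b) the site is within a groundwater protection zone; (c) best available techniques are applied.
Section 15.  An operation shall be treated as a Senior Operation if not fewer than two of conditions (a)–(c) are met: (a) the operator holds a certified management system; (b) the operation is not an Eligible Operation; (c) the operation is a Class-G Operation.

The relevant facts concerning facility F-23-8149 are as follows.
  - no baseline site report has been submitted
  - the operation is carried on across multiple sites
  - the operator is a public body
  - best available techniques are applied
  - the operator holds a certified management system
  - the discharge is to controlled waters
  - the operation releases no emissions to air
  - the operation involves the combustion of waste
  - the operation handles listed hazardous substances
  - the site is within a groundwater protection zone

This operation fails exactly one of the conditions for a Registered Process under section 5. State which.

section 14 — Eligible Operation: [the operation is carried on at a single site? no] OR [the site is within a groundwater protection zone? yes] OR [best available techniques are applied? yes] → satisfied.
section 12 — Class-G Operation: [the operator is a public body? yes] OR [best available techniques are not applied? no] OR [the operation handles listed hazardous substances? yes] → satisfied.
section 15 — Senior Operation: the operator holds a certified management system? yes; not an Eligible Operation (section 14)? no; Class-G Operation (section 12)? yes — 2 of 3 hold (need ≥2) → satisfied.
section 13 — Class-C Undertaking: [the operation releases no emissions to air? yes] AND [the operator is a public body? yes] AND [best available techniques are applied? yes] → satisfied.
section 7 — Authorised Operation: the operator is a public body? yes; the operation handles listed hazardous substances? yes; the operation releases emissions to air? no — 2 of 3 hold (need ≥2) → satisfied.
section 1 — Protected Process: [the operation handles listed hazardous substances? yes] AND [Class-C Undertaking (section 13)? yes] AND [Authorised Operation (section 7)? yes] → satisfied.
section 9 — Recognised Discharge: [Senior Operation (section 15)? yes] AND [Protected Process (section 1)? yes] → satisfied.
section 3 — Covered Operation: the site is within a groundwater protection zone? yes; no baseline site report has been submitted? yes; the operation does not involve the combustion of waste? no — 2 of 3 hold (need ≥2) → satisfied.
section 10 — Approved Facility: [the discharge is not to controlled waters? no] AND [best available techniques are not applied? no] → not satisfied.
section 6 — Designated Operation: [the discharge is not to controlled waters? no] OR [the operator is a public body? yes] → satisfied.
section 4 — Tier III Undertaking: [Covered Operation (section 3)? yes] OR [not an Approved Facility (section 10)? yes] OR [Designated Operation (section 6)? yes] → satisfied.
section 5 — Registered Process: [not a Recognised Discharge (section 9)? no] AND [Tier III Undertaking (section 4)? yes] → not satisfied.

Recognised Discharge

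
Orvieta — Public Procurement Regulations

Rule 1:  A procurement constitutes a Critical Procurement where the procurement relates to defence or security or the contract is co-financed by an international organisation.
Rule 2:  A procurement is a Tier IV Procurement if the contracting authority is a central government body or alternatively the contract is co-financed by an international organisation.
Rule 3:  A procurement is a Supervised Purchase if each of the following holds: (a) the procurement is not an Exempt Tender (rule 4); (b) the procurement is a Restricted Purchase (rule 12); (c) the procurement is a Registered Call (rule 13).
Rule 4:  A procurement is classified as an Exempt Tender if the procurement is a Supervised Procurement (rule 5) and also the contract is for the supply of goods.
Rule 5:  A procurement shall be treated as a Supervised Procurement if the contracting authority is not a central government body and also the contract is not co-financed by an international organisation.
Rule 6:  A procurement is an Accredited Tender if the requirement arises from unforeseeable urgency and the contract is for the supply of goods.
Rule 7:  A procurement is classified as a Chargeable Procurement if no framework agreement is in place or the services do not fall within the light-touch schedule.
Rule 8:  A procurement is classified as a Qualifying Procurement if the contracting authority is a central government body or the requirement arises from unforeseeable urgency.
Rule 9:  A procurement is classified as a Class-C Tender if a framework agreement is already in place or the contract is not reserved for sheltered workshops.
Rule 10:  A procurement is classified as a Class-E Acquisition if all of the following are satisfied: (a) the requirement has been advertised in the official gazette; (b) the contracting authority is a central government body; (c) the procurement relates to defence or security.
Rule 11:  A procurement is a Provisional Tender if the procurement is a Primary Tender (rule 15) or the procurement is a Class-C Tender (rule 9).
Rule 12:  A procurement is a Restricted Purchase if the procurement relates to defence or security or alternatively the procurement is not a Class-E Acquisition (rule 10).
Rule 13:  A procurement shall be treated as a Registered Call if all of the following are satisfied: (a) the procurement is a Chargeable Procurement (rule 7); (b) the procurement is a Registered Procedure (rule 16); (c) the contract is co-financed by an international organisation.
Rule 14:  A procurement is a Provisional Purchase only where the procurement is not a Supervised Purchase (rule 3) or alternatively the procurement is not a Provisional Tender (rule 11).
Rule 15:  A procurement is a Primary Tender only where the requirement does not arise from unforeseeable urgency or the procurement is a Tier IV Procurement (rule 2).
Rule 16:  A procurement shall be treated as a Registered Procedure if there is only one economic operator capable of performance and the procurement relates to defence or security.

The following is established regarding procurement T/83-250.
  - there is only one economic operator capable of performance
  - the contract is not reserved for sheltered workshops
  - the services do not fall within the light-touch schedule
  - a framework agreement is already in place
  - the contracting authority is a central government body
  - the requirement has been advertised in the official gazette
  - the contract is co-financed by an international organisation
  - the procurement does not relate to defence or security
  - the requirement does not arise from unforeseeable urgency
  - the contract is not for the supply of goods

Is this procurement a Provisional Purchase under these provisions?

Yes

rule 5 — Supervised Procurement: [the contracting authority is not a central government body? no] AND [the contract is not co-financed by an international organisation? no] → not satisfied.
rule 4 — Exempt Tender: [Supervised Procurement (rule 5)? no] AND [the contract is for the supply of goods? no] → not satisfied.
rule 10 — Class-E Acquisition: [the requirement has been advertised in the official gazette? yes] AND [the contracting authority is a central government body? yes] AND [the procurement relates to defence or security? no] → not satisfied.
rule 12 — Restricted Purchase: [the procurement relates to defence or security? no] OR [not a Class-E Acquisition (rule 10)? yes] → satisfied.
rule 7 — Chargeable Procurement: [no framework agreement is in place? no] OR [the services do not fall within the light-touch schedule? yes] → satisfied.
rule 16 — Registered Procedure: [there is only one economic operator capable of performance? yes] AND [the procurement relates to defence or security? no] → not satisfied.
rule 13 — Registered Call: [Chargeable Procurement (rule 7)? yes] AND [Registered Procedure (rule 16)? no] AND [the contract is co-financed by an international organisation? yes] → not satisfied.
rule 3 — Supervised Purchase: [not an Exempt Tender (rule 4)? yes] AND [Restricted Purchase (rule 12)? yes] AND [Registered Call (rule 13)? no] → not satisfied.
rule 2 — Tier IV Procurement: [the contracting authority is a central government body? yes] OR [the contract is co-financed by an international organisation? yes] → satisfied.
rule 15 — Primary Tender: [the requirement does not arise from unforeseeable urgency? yes] OR [Tier IV Procurement (rule 2)? yes] → satisfied.
rule 9 — Class-C Tender: [a framework agreement is already in place? yes] OR [the contract is not reserved for sheltered workshops? yes] → satisfied.
rule 11 — Provisional Tender: [Primary Tender (rule 15)? yes] OR [Class-C Tender (rule 9)? yes] → satisfied.
rule 14 — Provisional Purchase: [not a Supervised Purchase (rule 3)? yes] OR [not a Provisional Tender (rule 11)? no] → satisfied.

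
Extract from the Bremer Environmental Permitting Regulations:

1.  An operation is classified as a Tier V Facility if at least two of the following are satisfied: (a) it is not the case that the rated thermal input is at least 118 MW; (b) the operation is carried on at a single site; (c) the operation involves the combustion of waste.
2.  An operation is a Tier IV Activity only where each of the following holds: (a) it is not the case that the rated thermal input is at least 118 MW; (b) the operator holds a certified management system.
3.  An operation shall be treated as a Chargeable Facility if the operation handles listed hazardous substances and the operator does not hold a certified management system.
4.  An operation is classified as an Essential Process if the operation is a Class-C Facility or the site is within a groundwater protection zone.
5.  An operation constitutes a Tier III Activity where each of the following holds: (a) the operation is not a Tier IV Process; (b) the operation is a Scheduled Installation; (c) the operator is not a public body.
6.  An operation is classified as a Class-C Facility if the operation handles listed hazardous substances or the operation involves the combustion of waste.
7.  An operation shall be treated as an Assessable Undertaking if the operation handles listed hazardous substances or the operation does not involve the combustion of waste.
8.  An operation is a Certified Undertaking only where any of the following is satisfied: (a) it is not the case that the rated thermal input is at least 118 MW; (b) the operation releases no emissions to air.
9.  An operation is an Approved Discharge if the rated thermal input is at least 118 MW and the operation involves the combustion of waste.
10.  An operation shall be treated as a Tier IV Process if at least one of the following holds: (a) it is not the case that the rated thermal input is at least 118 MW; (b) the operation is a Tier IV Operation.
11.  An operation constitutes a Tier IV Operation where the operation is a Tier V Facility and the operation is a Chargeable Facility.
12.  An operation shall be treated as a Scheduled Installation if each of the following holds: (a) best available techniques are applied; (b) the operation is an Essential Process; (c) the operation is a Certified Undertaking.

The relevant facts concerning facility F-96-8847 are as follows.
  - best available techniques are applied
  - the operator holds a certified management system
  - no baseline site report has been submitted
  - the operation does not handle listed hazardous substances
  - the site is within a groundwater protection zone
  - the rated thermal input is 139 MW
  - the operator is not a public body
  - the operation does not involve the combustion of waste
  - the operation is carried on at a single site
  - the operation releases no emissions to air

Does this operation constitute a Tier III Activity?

Yes

paragraph 1 — Tier V Facility: rated thermal input: 139 MW ≥ 118 MW? yes, so negated condition no; the operation is carried on at a single site? yes; the operation involves the combustion of waste? no — 1 of 3 hold (need ≥2) → not satisfied.
paragraph 3 — Chargeable Facility: [the operation handles listed hazardous substances? no] AND [the operator does not hold a certified management system? no] → not satisfied.
paragraph 11 — Tier IV Operation: [Tier V Facility (paragraph 1)? no] AND [Chargeable Facility (paragraph 3)? no] → not satisfied.
paragraph 10 — Tier IV Process: [rated thermal input: 139 MW ≥ 118 MW? yes, so negated condition no] OR [Tier IV Operation (paragraph 11)? no] → not satisfied.
paragraph 6 — Class-C Facility: [the operation handles listed hazardous substances? no] OR [the operation involves the combustion of waste? no] → not satisfied.
paragraph 4 — Essential Process: [Class-C Facility (paragraph 6)? no] OR [the site is within a groundwater protection zone? yes] → satisfied.
paragraph 8 — Certified Undertaking: [rated thermal input: 139 MW ≥ 118 MW? yes, so negated condition no] OR [the operation releases no emissions to air? yes] → satisfied.
paragraph 12 — Scheduled Installation: [best available techniques are applied? yes] AND [Essential Process (paragraph 4)? yes] AND [Certified Undertaking (paragraph 8)? yes] → satisfied.
paragraph 5 — Tier III Activity: [not a Tier IV Process (paragraph 10)? yes] AND [Scheduled Installation (paragraph 12)? yes] AND [the operator is not a public body? yes] → satisfied.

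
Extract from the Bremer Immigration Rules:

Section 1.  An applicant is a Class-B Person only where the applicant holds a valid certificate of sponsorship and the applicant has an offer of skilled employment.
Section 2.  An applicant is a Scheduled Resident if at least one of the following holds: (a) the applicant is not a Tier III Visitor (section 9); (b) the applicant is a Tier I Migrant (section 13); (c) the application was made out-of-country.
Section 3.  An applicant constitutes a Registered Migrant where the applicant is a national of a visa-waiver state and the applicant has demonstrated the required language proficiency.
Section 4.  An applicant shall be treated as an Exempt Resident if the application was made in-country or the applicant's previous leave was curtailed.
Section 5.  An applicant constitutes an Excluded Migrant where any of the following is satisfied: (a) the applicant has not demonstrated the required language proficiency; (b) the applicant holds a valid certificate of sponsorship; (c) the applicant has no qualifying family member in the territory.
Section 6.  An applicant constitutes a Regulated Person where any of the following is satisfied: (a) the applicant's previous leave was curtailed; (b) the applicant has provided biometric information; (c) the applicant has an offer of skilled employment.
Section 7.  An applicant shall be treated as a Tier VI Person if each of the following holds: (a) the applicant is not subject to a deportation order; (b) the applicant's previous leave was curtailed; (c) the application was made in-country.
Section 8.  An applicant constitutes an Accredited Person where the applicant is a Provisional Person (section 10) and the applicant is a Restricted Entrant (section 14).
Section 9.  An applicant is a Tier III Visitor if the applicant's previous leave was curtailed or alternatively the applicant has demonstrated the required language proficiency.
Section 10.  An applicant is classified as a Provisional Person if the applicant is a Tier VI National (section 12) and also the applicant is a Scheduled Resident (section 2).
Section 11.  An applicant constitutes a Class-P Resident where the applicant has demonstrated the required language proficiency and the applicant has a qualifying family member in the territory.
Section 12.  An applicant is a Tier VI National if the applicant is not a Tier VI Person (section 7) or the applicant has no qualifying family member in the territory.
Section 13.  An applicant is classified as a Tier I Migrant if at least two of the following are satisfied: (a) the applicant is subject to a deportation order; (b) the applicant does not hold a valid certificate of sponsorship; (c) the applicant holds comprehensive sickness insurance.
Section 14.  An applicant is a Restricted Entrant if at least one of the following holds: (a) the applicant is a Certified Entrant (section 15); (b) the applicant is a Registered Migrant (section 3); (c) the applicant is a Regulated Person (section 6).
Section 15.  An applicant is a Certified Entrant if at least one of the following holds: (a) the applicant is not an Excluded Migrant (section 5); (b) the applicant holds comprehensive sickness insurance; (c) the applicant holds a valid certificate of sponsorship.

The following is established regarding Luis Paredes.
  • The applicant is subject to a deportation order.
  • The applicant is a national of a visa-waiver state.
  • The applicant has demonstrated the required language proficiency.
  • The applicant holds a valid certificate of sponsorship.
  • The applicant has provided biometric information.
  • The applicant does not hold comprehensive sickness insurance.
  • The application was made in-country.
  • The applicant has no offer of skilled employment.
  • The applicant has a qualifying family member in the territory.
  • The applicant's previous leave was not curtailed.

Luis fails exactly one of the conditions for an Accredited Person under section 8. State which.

Provisional Person

section 7 — Tier VI Person: [the applicant is not subject to a deportation order? no] AND [the applicant's previous leave was curtailed? no] AND [the application was made in-country? yes] → not satisfied.
section 12 — Tier VI National: [not a Tier VI Person (section 7)? yes] OR [the applicant has no qualifying family member in the territory? no] → satisfied.
section 9 — Tier III Visitor: [the applicant's previous leave was curtailed? no] OR [the applicant has demonstrated the required language proficiency? yes] → satisfied.
section 13 — Tier I Migrant: the applicant is subject to a deportation order? yes; the applicant does not hold a valid certificate of sponsorship? no; the applicant holds comprehensive sickness insurance? no — 1 of 3 hold (need ≥2) → not satisfied.
section 2 — Scheduled Resident: [not a Tier III Visitor (section 9)? no] OR [Tier I Migrant (section 13)? no] OR [the application was made out-of-country? no] → not satisfied.
section 10 — Provisional Person: [Tier VI National (section 12)? yes] AND [Scheduled Resident (section 2)? no] → not satisfied.
section 5 — Excluded Migrant: [the applicant has not demonstrated the required language proficiency? no] OR [the applicant holds a valid certificate of sponsorship? yes] OR [the applicant has no qualifying family member in the territory? no] → satisfied.
section 15 — Certified Entrant: [not an Excluded Migrant (section 5)? no] OR [the applicant holds comprehensive sickness insurance? no] OR [the applicant holds a valid certificate of sponsorship? yes] → satisfied.
section 3 — Registered Migrant: [the applicant is a national of a visa-waiver state? yes] AND [the applicant has demonstrated the required language proficiency? yes] → satisfied.
section 6 — Regulated Person: [the applicant's previous leave was curtailed? no] OR [the applicant has provided biometric information? yes] OR [the applicant has an offer of skilled employment? no] → satisfied.
section 14 — Restricted Entrant: [Certified Entrant (section 15)? yes] OR [Registered Migrant (section 3)? yes] OR [Regulated Person (section 6)? yes] → satisfied.
section 8 — Accredited Person: [Provisional Person (section 10)? no] AND [Restricted Entrant (section 14)? yes] → not satisfied.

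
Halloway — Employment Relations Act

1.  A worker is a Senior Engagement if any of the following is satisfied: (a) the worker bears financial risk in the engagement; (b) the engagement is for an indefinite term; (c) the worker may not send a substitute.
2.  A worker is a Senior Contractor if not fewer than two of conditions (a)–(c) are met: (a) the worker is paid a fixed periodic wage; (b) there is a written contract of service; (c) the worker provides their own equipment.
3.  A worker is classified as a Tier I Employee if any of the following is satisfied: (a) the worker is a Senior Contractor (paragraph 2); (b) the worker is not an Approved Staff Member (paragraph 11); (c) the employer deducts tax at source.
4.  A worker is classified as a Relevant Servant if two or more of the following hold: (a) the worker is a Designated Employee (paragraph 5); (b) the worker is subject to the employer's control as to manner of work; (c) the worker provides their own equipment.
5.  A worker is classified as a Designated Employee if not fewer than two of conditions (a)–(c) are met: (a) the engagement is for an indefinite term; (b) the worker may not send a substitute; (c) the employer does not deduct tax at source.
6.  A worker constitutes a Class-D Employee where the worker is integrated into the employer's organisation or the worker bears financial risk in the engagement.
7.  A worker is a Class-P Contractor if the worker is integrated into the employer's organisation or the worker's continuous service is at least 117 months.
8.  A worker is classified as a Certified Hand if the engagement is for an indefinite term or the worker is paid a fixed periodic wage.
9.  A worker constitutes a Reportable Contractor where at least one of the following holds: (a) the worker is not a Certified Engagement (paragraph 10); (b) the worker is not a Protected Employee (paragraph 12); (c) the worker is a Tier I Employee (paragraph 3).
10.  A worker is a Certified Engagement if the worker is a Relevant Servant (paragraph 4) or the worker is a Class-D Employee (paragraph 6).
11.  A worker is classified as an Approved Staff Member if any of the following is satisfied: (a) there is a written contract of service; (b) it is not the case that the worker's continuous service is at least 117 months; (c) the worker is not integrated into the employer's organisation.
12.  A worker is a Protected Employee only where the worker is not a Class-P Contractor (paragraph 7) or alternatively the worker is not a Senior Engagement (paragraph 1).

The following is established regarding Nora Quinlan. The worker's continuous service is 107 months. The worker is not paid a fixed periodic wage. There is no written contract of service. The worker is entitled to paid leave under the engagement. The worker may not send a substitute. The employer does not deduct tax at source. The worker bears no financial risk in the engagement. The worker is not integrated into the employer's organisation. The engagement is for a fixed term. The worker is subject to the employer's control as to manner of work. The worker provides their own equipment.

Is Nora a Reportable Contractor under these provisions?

No

paragraph 5 — Designated Employee: the engagement is for an indefinite term? no; the worker may not send a substitute? yes; the employer does not deduct tax at source? yes — 2 of 3 hold (need ≥2) → satisfied.
paragraph 4 — Relevant Servant: Designated Employee (paragraph 5)? yes; the worker is subject to the employer's control as to manner of work? yes; the worker provides their own equipment? yes — 3 of 3 hold (need ≥2) → satisfied.
paragraph 6 — Class-D Employee: [the worker is integrated into the employer's organisation? no] OR [the worker bears financial risk in the engagement? no] → not satisfied.
paragraph 10 — Certified Engagement: [Relevant Servant (paragraph 4)? yes] OR [Class-D Employee (paragraph 6)? no] → satisfied.
paragraph 7 — Class-P Contractor: [the worker is integrated into the employer's organisation? no] OR [worker's continuous service: 107 months ≥ 117 months? no] → not satisfied.
paragraph 1 — Senior Engagement: [the worker bears financial risk in the engagement? no] OR [the engagement is for an indefinite term? no] OR [the worker may not send a substitute? yes] → satisfied.
paragraph 12 — Protected Employee: [not a Class-P Contractor (paragraph 7)? yes] OR [not a Senior Engagement (paragraph 1)? no] → satisfied.
paragraph 2 — Senior Contractor: the worker is paid a fixed periodic wage? no; there is a written contract of service? no; the worker provides their own equipment? yes — 1 of 3 hold (need ≥2) → not satisfied.
paragraph 11 — Approved Staff Member: [there is a written contract of service? no] OR [worker's continuous service: 107 months ≥ 117 months? no, so negated condition yes] OR [the worker is not integrated into the employer's organisation? yes] → satisfied.
paragraph 3 — Tier I Employee: [Senior Contractor (paragraph 2)? no] OR [not an Approved Staff Member (paragraph 11)? no] OR [the employer deducts tax at source? no] → not satisfied.
paragraph 9 — Reportable Contractor: [not a Certified Engagement (paragraph 10)? no] OR [not a Protected Employee (paragraph 12)? no] OR [Tier I Employee (paragraph 3)? no] → not satisfied.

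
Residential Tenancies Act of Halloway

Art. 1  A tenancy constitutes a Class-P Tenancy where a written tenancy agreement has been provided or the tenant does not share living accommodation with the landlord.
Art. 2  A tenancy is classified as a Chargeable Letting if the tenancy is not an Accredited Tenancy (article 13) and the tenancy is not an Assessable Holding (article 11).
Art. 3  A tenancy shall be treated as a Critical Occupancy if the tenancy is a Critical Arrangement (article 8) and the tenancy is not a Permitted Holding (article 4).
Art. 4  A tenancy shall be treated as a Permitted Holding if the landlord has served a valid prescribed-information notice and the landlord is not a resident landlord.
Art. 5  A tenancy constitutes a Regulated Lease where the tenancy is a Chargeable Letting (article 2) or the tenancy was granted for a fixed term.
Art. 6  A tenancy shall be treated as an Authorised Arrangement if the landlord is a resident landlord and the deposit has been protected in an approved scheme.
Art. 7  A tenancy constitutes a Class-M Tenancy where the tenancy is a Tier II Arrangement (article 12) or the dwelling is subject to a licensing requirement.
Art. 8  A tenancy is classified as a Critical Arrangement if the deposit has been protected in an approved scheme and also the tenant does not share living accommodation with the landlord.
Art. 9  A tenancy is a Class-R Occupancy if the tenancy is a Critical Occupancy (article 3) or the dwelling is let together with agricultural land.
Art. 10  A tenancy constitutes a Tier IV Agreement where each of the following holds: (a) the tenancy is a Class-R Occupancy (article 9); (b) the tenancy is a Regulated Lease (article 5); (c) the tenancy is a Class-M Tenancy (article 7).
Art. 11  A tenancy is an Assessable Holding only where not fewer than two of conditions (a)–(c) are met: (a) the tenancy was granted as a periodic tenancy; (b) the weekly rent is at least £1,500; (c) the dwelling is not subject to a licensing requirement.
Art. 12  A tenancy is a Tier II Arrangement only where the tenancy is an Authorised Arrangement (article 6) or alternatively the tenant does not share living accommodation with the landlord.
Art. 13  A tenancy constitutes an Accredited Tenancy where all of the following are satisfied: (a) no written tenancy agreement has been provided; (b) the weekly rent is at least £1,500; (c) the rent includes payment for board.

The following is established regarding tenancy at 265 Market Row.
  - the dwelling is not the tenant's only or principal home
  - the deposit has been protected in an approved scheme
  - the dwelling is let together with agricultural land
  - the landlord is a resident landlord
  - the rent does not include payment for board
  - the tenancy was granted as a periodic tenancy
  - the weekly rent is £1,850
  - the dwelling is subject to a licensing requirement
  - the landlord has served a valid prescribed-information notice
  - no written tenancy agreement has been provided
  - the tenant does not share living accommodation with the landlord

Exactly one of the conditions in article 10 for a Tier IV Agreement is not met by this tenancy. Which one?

Regulated Lease

Under article 8: the deposit has been protected in an approved scheme? yes; and the tenant does not share living accommodation with the landlord? yes. So the tenancy is a Critical Arrangement.
Under article 4: the landlord has served a valid prescribed-information notice? yes; and the landlord is not a resident landlord? no. So the tenancy is not a Permitted Holding.
Under article 3: Critical Arrangement (article 8)? yes; and not a Permitted Holding (article 4)? yes. So the tenancy is a Critical Occupancy.
Under article 9: Critical Occupancy (article 3)? yes; or the dwelling is let together with agricultural land? yes. So the tenancy is a Class-R Occupancy.
Under article 13: no written tenancy agreement has been provided? yes; and weekly rent: £1,850 ≥ £1,500? yes; and the rent includes payment for board? no. So the tenancy is not an Accredited Tenancy.
Under article 11: the tenancy was granted as a periodic tenancy? yes; weekly rent: £1,850 ≥ £1,500? yes; the dwelling is not subject to a licensing requirement? no — 2 of 3 hold (need ≥2) → satisfied.
Under article 2: not an Accredited Tenancy (article 13)? yes; and not an Assessable Holding (article 11)? no. So the tenancy is not a Chargeable Letting.
Under article 5: Chargeable Letting (article 2)? no; or the tenancy was granted for a fixed term? no. So the tenancy is not a Regulated Lease.
Under article 6: the landlord is a resident landlord? yes; and the deposit has been protected in an approved scheme? yes. So the tenancy is an Authorised Arrangement.
Under article 12: Authorised Arrangement (article 6)? yes; or the tenant does not share living accommodation with the landlord? yes. So the tenancy is a Tier II Arrangement.
Under article 7: Tier II Arrangement (article 12)? yes; or the dwelling is subject to a licensing requirement? yes. So the tenancy is a Class-M Tenancy.
Under article 10: Class-R Occupancy (article 9)? yes; and Regulated Lease (article 5)? no; and Class-M Tenancy (article 7)? yes. So the tenancy is not a Tier IV Agreement.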